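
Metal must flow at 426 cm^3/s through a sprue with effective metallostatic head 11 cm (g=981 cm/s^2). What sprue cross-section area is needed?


Formula: v = sqrt(2*g*h), A = Q/v
Velocity: v = sqrt(2 * 981 * 11) = sqrt(21582) = 146.9081 cm/s
Sprue area: A = Q / v = 426 / 146.9081 = 2.8998 cm^2

Final answer: 2.8998 cm^2


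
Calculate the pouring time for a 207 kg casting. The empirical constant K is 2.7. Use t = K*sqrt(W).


Formula: t = K * sqrt(W)
sqrt(W) = sqrt(207) = 14.38749
t = 2.7 * 14.38749 = 38.8462 s

Final answer: 38.8462 s


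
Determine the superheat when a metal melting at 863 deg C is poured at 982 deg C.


Formula: Superheat = T_pour - T_melt
Superheat = 982 - 863 = 119 deg C


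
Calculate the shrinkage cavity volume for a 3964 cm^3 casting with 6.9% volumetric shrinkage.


Formula: V_shrink = V_casting * shrinkage_pct / 100
V_shrink = 3964 cm^3 * 6.9 / 100 = 273.5160 cm^3

Answer: 273.5160 cm^3


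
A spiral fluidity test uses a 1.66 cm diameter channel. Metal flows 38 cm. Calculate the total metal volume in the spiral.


Formula: V = pi * (d/2)^2 * L  (cylinder volume)
Radius = 1.66/2 = 0.83 cm
V = pi * 0.83^2 * 38 = 82.2412 cm^3

Final answer: 82.2412 cm^3


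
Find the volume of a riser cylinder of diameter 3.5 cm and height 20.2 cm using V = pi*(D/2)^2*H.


Formula: V = pi * (D/2)^2 * H  (cylinder volume)
Radius = D/2 = 3.5/2 = 1.75 cm
V = pi * 1.75^2 * 20.2 = 194.3468 cm^3

194.3468 cm^3


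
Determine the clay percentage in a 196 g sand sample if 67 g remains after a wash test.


Formula: Clay% = (W_total - W_washed) / W_total * 100
Clay mass = 196 - 67 = 129 g
Clay% = 129 / 196 * 100 = 65.8163%


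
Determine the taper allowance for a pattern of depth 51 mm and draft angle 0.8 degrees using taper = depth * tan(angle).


Formula: taper = depth * tan(draft_angle)
tan(0.8 deg) = 0.0139635
taper = 51 mm * 0.0139635 = 0.7121 mm

Final answer: 0.7121 mm


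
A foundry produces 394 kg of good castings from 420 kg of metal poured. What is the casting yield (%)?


Formula: Casting Yield = (W_good / W_total) * 100
Yield = (394 kg / 420 kg) * 100 = 93.8095%

Final answer: 93.8095%


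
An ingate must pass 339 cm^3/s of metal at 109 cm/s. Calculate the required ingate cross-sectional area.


Formula: A_ingate = Q / v  (continuity equation)
A = 339 cm^3/s / 109 cm/s = 3.1101 cm^2


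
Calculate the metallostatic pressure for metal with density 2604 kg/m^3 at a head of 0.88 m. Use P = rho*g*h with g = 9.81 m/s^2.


Formula: P = rho * g * h
rho * g = 2604 * 9.81 = 25545.24 N/m^3
P = 25545.24 * 0.88 = 22479.8112 Pa

Final answer: 22479.8112 Pa


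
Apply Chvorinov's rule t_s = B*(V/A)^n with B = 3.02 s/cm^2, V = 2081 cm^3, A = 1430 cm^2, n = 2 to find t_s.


Formula: t_s = B * (V/A)^n  (Chvorinov's rule, n=2)
Modulus M = V/A = 2081/1430 = 1.455245 cm
M^2 = 1.455245^2 = 2.117738 cm^2
t_s = 3.02 * 2.117738 = 6.3956 s


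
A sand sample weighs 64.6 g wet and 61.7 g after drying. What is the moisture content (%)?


Formula: MC = (W_wet - W_dry) / W_wet * 100
Water mass = 64.6 - 61.7 = 2.9 g
MC = 2.9 / 64.6 * 100 = 4.4892%

4.4892%


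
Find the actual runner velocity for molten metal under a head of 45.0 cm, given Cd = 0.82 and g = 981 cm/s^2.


Formula: v = Cd * sqrt(2 * g * h)  (Torricelli with discharge coefficient)
2*g*h = 2 * 981 * 45.0 = 88290.0 cm^2/s^2
sqrt(88290.0) = 297.13633 cm/s
v = 0.82 * 297.13633 = 243.6518 cm/s

243.6518 cm/s


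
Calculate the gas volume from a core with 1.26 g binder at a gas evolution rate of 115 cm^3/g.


Formula: V_gas = W_binder * gas_evolution_rate
V = 1.26 g * 115 cm^3/g = 144.9000 cm^3

144.9000 cm^3


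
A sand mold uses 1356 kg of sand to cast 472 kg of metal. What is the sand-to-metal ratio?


Formula: Sand-to-Metal Ratio = W_sand / W_metal
Ratio = 1356 kg / 472 kg = 2.8729

Answer: 2.8729


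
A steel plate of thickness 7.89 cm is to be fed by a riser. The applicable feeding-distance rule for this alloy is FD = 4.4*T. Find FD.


Formula: FD = 4.4 * T  (riser feeding-distance rule)
FD = 4.4 * 7.89 cm = 34.7160 cm

Final answer: 34.7160 cm


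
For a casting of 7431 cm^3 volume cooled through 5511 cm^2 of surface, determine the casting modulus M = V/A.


Formula: Casting Modulus M = V / A
M = 7431 cm^3 / 5511 cm^2 = 1.3484 cm

1.3484 cm


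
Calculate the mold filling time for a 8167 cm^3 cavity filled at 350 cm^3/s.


Formula: t_fill = V_mold / Q_flow
t = 8167 cm^3 / 350 cm^3/s = 23.3343 s

23.3343 s


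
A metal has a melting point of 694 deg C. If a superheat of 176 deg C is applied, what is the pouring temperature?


Formula: T_pour = T_melt + Superheat
T_pour = 694 + 176 = 870 deg C

870 deg C


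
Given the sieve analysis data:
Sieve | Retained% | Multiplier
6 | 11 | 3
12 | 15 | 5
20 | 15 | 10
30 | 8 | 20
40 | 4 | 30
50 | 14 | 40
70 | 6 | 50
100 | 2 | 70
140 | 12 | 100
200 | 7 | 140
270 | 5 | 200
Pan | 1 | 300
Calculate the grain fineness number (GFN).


Formula: GFN = sum(pct * multiplier) / sum(pct)
sum(pct * multiplier) = 5018
sum(pct) = 100
GFN = 5018 / 100 = 50.18


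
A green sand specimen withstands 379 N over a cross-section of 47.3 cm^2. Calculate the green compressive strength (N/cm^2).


Formula: Compressive Strength = Force / Area
Strength = 379 N / 47.3 cm^2 = 8.0127 N/cm^2

8.0127 N/cm^2


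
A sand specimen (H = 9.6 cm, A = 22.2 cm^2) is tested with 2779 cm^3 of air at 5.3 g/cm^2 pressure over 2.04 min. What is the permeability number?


Formula: Permeability Number P = (V * H) / (p * A * t)
Numerator: V * H = 2779 * 9.6 = 26678.4
Denominator: p * A * t = 5.3 * 22.2 * 2.04 = 240.0264
P = 26678.4 / 240.0264 = 111.1478

111.1478


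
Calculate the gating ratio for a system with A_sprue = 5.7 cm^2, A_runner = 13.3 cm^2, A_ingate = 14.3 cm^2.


Sprue:Runner:Ingate = 1 : 13.3/5.7 : 14.3/5.7 = 1:2.33:2.51

Final answer: 1:2.33:2.51


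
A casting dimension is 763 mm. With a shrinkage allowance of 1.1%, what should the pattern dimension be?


Formula: L_pattern = L_casting * (1 + shrinkage_rate/100)
Shrinkage factor = 1 + 1.1/100 = 1.011
L_pattern = 763 mm * 1.011 = 771.3930 mm

771.3930 mm


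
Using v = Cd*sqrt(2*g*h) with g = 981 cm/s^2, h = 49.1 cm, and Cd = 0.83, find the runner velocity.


Formula: v = Cd * sqrt(2 * g * h)  (Torricelli with discharge coefficient)
2*g*h = 2 * 981 * 49.1 = 96334.2 cm^2/s^2
sqrt(96334.2) = 310.37751 cm/s
v = 0.83 * 310.37751 = 257.6133 cm/s

257.6133 cm/s


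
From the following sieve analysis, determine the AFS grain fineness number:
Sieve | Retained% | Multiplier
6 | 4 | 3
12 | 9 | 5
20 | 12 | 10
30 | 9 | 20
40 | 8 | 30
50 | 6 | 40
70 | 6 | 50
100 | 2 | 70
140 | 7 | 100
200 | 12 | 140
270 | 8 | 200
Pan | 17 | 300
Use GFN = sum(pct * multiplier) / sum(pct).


Formula: GFN = sum(pct * multiplier) / sum(pct)
sum(pct * multiplier) = 10357
sum(pct) = 100
GFN = 10357 / 100 = 103.57

103.57


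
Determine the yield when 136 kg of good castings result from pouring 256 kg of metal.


Formula: Casting Yield = (W_good / W_total) * 100
Yield = (136 kg / 256 kg) * 100 = 53.1250%

Final answer: 53.1250%


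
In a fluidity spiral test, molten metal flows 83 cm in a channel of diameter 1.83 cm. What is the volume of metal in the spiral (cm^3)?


Formula: V = pi * (d/2)^2 * L  (cylinder volume)
Radius = 1.83/2 = 0.915 cm
V = pi * 0.915^2 * 83 = 218.3083 cm^3

218.3083 cm^3


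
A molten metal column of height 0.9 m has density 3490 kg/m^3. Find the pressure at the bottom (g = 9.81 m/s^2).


Formula: P = rho * g * h
rho * g = 3490 * 9.81 = 34236.9 N/m^3
P = 34236.9 * 0.9 = 30813.2100 Pa


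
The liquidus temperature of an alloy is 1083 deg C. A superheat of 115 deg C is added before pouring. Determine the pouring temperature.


Formula: T_pour = T_melt + Superheat
T_pour = 1083 + 115 = 1198 deg C


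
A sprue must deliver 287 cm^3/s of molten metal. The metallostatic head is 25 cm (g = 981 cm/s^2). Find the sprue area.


Formula: v = sqrt(2*g*h), A = Q/v
Velocity: v = sqrt(2 * 981 * 25) = sqrt(49050) = 221.4723 cm/s
Sprue area: A = Q / v = 287 / 221.4723 = 1.2959 cm^2

Answer: 1.2959 cm^2


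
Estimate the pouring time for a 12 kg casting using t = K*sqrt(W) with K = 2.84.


Formula: t = K * sqrt(W)
sqrt(W) = sqrt(12) = 3.46410
t = 2.84 * 3.46410 = 9.8380 s

Answer: 9.8380 s


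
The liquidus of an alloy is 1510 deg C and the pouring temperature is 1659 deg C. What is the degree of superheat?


Formula: Superheat = T_pour - T_melt
Superheat = 1659 - 1510 = 149 deg C


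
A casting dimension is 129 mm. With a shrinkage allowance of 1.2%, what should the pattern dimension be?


Formula: L_pattern = L_casting * (1 + shrinkage_rate/100)
Shrinkage factor = 1 + 1.2/100 = 1.012
L_pattern = 129 mm * 1.012 = 130.5480 mm


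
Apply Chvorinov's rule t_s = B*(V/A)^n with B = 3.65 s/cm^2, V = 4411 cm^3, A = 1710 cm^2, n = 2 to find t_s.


Formula: t_s = B * (V/A)^n  (Chvorinov's rule, n=2)
Modulus M = V/A = 4411/1710 = 2.579532 cm
M^2 = 2.579532^2 = 6.653985 cm^2
t_s = 3.65 * 6.653985 = 24.2870 s

Final answer: 24.2870 s


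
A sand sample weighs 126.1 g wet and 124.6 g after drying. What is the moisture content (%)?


Formula: MC = (W_wet - W_dry) / W_wet * 100
Water mass = 126.1 - 124.6 = 1.5 g
MC = 1.5 / 126.1 * 100 = 1.1895%

Answer: 1.1895%


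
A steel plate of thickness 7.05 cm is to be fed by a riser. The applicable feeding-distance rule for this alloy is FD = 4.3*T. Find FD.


Formula: FD = 4.3 * T  (riser feeding-distance rule)
FD = 4.3 * 7.05 cm = 30.3150 cm

Final answer: 30.3150 cm


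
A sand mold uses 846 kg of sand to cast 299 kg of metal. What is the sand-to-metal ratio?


Formula: Sand-to-Metal Ratio = W_sand / W_metal
Ratio = 846 kg / 299 kg = 2.8294


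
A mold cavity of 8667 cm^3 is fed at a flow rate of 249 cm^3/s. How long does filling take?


Formula: t_fill = V_mold / Q_flow
t = 8667 cm^3 / 249 cm^3/s = 34.8072 s

Answer: 34.8072 s


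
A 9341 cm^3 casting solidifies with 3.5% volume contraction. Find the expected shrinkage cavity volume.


Formula: V_shrink = V_casting * shrinkage_pct / 100
V_shrink = 9341 cm^3 * 3.5 / 100 = 326.9350 cm^3

Answer: 326.9350 cm^3


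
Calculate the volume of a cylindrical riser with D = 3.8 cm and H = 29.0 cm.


Formula: V = pi * (D/2)^2 * H  (cylinder volume)
Radius = D/2 = 3.8/2 = 1.9 cm
V = pi * 1.9^2 * 29.0 = 328.8933 cm^3


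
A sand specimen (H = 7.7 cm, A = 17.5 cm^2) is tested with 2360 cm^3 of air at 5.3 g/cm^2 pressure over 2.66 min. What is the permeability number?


Formula: Permeability Number P = (V * H) / (p * A * t)
Numerator: V * H = 2360 * 7.7 = 18172.0
Denominator: p * A * t = 5.3 * 17.5 * 2.66 = 246.715
P = 18172.0 / 246.715 = 73.6558

Final answer: 73.6558


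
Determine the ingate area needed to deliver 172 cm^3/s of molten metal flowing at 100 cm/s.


Formula: A_ingate = Q / v  (continuity equation)
A = 172 cm^3/s / 100 cm/s = 1.7200 cm^2


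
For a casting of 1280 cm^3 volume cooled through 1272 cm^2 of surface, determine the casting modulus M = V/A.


Formula: Casting Modulus M = V / A
M = 1280 cm^3 / 1272 cm^2 = 1.0063 cm

1.0063 cm


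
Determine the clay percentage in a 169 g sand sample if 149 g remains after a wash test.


Formula: Clay% = (W_total - W_washed) / W_total * 100
Clay mass = 169 - 149 = 20 g
Clay% = 20 / 169 * 100 = 11.8343%


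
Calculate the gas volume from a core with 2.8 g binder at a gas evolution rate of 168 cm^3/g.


Formula: V_gas = W_binder * gas_evolution_rate
V = 2.8 g * 168 cm^3/g = 470.4000 cm^3


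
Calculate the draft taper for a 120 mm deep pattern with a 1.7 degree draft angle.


Formula: taper = depth * tan(draft_angle)
tan(1.7 deg) = 0.0296793
taper = 120 mm * 0.0296793 = 3.5615 mm


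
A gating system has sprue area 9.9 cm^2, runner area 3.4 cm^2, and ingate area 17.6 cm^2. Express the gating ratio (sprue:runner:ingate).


Sprue:Runner:Ingate = 1 : 3.4/9.9 : 17.6/9.9 = 1:0.34:1.78


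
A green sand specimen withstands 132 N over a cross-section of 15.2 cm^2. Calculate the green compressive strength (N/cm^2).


Formula: Compressive Strength = Force / Area
Strength = 132 N / 15.2 cm^2 = 8.6842 N/cm^2

8.6842 N/cm^2


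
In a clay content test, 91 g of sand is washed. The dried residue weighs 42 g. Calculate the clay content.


Formula: Clay% = (W_total - W_washed) / W_total * 100
Clay mass = 91 - 42 = 49 g
Clay% = 49 / 91 * 100 = 53.8462%

Answer: 53.8462%


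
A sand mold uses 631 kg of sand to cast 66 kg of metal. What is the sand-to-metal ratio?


Formula: Sand-to-Metal Ratio = W_sand / W_metal
Ratio = 631 kg / 66 kg = 9.5606

Answer: 9.5606


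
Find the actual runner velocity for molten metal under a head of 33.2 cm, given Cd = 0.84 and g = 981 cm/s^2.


Formula: v = Cd * sqrt(2 * g * h)  (Torricelli with discharge coefficient)
2*g*h = 2 * 981 * 33.2 = 65138.4 cm^2/s^2
sqrt(65138.4) = 255.22226 cm/s
v = 0.84 * 255.22226 = 214.3867 cm/s

Final answer: 214.3867 cm/s


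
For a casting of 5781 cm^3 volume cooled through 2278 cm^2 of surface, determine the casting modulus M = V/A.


Formula: Casting Modulus M = V / A
M = 5781 cm^3 / 2278 cm^2 = 2.5378 cm

Final answer: 2.5378 cm


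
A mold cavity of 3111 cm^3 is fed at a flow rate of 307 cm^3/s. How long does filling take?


Formula: t_fill = V_mold / Q_flow
t = 3111 cm^3 / 307 cm^3/s = 10.1336 s

10.1336 s


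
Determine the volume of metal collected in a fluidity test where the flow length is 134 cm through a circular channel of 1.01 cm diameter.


Formula: V = pi * (d/2)^2 * L  (cylinder volume)
Radius = 1.01/2 = 0.505 cm
V = pi * 0.505^2 * 134 = 107.3587 cm^3

107.3587 cm^3


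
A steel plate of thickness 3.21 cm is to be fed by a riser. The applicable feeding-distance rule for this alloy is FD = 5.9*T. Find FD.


Formula: FD = 5.9 * T  (riser feeding-distance rule)
FD = 5.9 * 3.21 cm = 18.9390 cm

18.9390 cm


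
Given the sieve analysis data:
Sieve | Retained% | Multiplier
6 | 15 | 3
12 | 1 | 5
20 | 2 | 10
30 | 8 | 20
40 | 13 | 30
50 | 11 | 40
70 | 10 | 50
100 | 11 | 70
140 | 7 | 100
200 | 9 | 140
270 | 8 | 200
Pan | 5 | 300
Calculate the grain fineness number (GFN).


Formula: GFN = sum(pct * multiplier) / sum(pct)
sum(pct * multiplier) = 7390
sum(pct) = 100
GFN = 7390 / 100 = 73.90

73.90


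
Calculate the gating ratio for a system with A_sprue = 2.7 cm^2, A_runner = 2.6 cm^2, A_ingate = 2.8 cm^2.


Sprue:Runner:Ingate = 1 : 2.6/2.7 : 2.8/2.7 = 1:0.96:1.04

Final answer: 1:0.96:1.04


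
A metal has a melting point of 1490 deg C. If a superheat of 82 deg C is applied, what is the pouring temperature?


Formula: T_pour = T_melt + Superheat
T_pour = 1490 + 82 = 1572 deg C


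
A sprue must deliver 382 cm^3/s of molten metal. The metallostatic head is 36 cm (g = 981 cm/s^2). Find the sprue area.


Formula: v = sqrt(2*g*h), A = Q/v
Velocity: v = sqrt(2 * 981 * 36) = sqrt(70632) = 265.7668 cm/s
Sprue area: A = Q / v = 382 / 265.7668 = 1.4374 cm^2

Final answer: 1.4374 cm^2


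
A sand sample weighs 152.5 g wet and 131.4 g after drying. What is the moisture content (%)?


Formula: MC = (W_wet - W_dry) / W_wet * 100
Water mass = 152.5 - 131.4 = 21.1 g
MC = 21.1 / 152.5 * 100 = 13.8361%

Answer: 13.8361%


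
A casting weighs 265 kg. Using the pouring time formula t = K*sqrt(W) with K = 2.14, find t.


Formula: t = K * sqrt(W)
sqrt(W) = sqrt(265) = 16.27882
t = 2.14 * 16.27882 = 34.8367 s


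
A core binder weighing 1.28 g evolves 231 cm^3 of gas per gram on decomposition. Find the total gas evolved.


Formula: V_gas = W_binder * gas_evolution_rate
V = 1.28 g * 231 cm^3/g = 295.6800 cm^3


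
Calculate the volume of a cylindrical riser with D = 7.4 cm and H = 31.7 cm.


Formula: V = pi * (D/2)^2 * H  (cylinder volume)
Radius = D/2 = 7.4/2 = 3.7 cm
V = pi * 3.7^2 * 31.7 = 1363.3664 cm^3

Final answer: 1363.3664 cm^3


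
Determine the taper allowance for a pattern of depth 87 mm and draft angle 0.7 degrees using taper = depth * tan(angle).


Formula: taper = depth * tan(draft_angle)
tan(0.7 deg) = 0.0122179
taper = 87 mm * 0.0122179 = 1.0630 mm


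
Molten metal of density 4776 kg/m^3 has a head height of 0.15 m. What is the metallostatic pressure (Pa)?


Formula: P = rho * g * h
rho * g = 4776 * 9.81 = 46852.56 N/m^3
P = 46852.56 * 0.15 = 7027.8840 Pa

Answer: 7027.8840 Pa


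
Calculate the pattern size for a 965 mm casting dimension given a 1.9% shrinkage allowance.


Formula: L_pattern = L_casting * (1 + shrinkage_rate/100)
Shrinkage factor = 1 + 1.9/100 = 1.019
L_pattern = 965 mm * 1.019 = 983.3350 mm

983.3350 mm


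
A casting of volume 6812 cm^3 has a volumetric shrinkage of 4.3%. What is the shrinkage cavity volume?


Formula: V_shrink = V_casting * shrinkage_pct / 100
V_shrink = 6812 cm^3 * 4.3 / 100 = 292.9160 cm^3


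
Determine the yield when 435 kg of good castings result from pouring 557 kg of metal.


Formula: Casting Yield = (W_good / W_total) * 100
Yield = (435 kg / 557 kg) * 100 = 78.0969%

Answer: 78.0969%


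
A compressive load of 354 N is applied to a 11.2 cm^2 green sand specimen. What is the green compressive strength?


Formula: Compressive Strength = Force / Area
Strength = 354 N / 11.2 cm^2 = 31.6071 N/cm^2


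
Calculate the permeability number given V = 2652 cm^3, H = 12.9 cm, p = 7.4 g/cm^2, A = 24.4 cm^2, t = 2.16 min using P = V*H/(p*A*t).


Formula: Permeability Number P = (V * H) / (p * A * t)
Numerator: V * H = 2652 * 12.9 = 34210.8
Denominator: p * A * t = 7.4 * 24.4 * 2.16 = 390.0096
P = 34210.8 / 390.0096 = 87.7178

Final answer: 87.7178


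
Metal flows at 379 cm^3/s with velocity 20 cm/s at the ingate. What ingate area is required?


Formula: A_ingate = Q / v  (continuity equation)
A = 379 cm^3/s / 20 cm/s = 18.9500 cm^2

Final answer: 18.9500 cm^2


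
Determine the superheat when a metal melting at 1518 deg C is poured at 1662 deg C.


Formula: Superheat = T_pour - T_melt
Superheat = 1662 - 1518 = 144 deg C


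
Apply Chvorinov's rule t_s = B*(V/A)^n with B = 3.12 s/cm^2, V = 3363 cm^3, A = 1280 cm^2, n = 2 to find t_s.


Formula: t_s = B * (V/A)^n  (Chvorinov's rule, n=2)
Modulus M = V/A = 3363/1280 = 2.627344 cm
M^2 = 2.627344^2 = 6.902936 cm^2
t_s = 3.12 * 6.902936 = 21.5372 s


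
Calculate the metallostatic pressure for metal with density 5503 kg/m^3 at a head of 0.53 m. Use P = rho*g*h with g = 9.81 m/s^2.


Formula: P = rho * g * h
rho * g = 5503 * 9.81 = 53984.43 N/m^3
P = 53984.43 * 0.53 = 28611.7479 Pa


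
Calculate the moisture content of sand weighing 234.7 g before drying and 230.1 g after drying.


Formula: MC = (W_wet - W_dry) / W_wet * 100
Water mass = 234.7 - 230.1 = 4.6 g
MC = 4.6 / 234.7 * 100 = 1.9599%

Final answer: 1.9599%


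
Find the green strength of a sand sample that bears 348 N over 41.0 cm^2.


Formula: Compressive Strength = Force / Area
Strength = 348 N / 41.0 cm^2 = 8.4878 N/cm^2


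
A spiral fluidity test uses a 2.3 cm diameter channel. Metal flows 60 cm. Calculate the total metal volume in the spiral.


Formula: V = pi * (d/2)^2 * L  (cylinder volume)
Radius = 2.3/2 = 1.15 cm
V = pi * 1.15^2 * 60 = 249.2854 cm^3

Final answer: 249.2854 cm^3


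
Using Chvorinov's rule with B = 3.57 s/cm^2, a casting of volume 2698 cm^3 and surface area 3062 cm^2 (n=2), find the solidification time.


Formula: t_s = B * (V/A)^n  (Chvorinov's rule, n=2)
Modulus M = V/A = 2698/3062 = 0.881123 cm
M^2 = 0.881123^2 = 0.776378 cm^2
t_s = 3.57 * 0.776378 = 2.7717 s


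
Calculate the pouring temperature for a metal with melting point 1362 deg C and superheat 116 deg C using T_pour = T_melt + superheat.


Formula: T_pour = T_melt + Superheat
T_pour = 1362 + 116 = 1478 deg C

Final answer: 1478 deg C


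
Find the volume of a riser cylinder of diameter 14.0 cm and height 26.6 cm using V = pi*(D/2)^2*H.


Formula: V = pi * (D/2)^2 * H  (cylinder volume)
Radius = D/2 = 14.0/2 = 7.0 cm
V = pi * 7.0^2 * 26.6 = 4094.7519 cm^3

4094.7519 cm^3


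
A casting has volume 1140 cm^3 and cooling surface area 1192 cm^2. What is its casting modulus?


Formula: Casting Modulus M = V / A
M = 1140 cm^3 / 1192 cm^2 = 0.9564 cm

Answer: 0.9564 cm


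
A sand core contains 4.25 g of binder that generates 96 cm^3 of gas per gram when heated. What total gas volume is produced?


Formula: V_gas = W_binder * gas_evolution_rate
V = 4.25 g * 96 cm^3/g = 408.0000 cm^3


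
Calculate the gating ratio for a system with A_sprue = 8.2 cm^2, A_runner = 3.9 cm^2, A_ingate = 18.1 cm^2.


Sprue:Runner:Ingate = 1 : 3.9/8.2 : 18.1/8.2 = 1:0.48:2.21

Final answer: 1:0.48:2.21


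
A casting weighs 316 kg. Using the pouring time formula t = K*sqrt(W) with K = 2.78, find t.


Formula: t = K * sqrt(W)
sqrt(W) = sqrt(316) = 17.77639
t = 2.78 * 17.77639 = 49.4184 s


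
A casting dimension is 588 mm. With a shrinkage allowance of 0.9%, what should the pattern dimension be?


Formula: L_pattern = L_casting * (1 + shrinkage_rate/100)
Shrinkage factor = 1 + 0.9/100 = 1.009
L_pattern = 588 mm * 1.009 = 593.2920 mm

593.2920 mm


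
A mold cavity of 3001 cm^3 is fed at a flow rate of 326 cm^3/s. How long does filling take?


Formula: t_fill = V_mold / Q_flow
t = 3001 cm^3 / 326 cm^3/s = 9.2055 s


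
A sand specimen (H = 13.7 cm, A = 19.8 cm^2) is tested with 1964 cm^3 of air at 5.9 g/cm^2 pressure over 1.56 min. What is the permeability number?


Formula: Permeability Number P = (V * H) / (p * A * t)
Numerator: V * H = 1964 * 13.7 = 26906.8
Denominator: p * A * t = 5.9 * 19.8 * 1.56 = 182.2392
P = 26906.8 / 182.2392 = 147.6455

Final answer: 147.6455


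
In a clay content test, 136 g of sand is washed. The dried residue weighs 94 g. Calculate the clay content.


Formula: Clay% = (W_total - W_washed) / W_total * 100
Clay mass = 136 - 94 = 42 g
Clay% = 42 / 136 * 100 = 30.8824%

Answer: 30.8824%


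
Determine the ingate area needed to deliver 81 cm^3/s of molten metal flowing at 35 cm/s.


Formula: A_ingate = Q / v  (continuity equation)
A = 81 cm^3/s / 35 cm/s = 2.3143 cm^2

Final answer: 2.3143 cm^2


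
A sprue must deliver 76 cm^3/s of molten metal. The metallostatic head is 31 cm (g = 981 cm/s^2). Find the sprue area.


Formula: v = sqrt(2*g*h), A = Q/v
Velocity: v = sqrt(2 * 981 * 31) = sqrt(60822) = 246.6212 cm/s
Sprue area: A = Q / v = 76 / 246.6212 = 0.3082 cm^2

0.3082 cm^2


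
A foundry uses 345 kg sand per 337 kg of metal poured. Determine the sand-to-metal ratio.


Formula: Sand-to-Metal Ratio = W_sand / W_metal
Ratio = 345 kg / 337 kg = 1.0237

Answer: 1.0237


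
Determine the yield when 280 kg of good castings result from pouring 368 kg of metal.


Formula: Casting Yield = (W_good / W_total) * 100
Yield = (280 kg / 368 kg) * 100 = 76.0870%

76.0870%


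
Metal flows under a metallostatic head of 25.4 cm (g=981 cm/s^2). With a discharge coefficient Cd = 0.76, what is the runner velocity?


Formula: v = Cd * sqrt(2 * g * h)  (Torricelli with discharge coefficient)
2*g*h = 2 * 981 * 25.4 = 49834.8 cm^2/s^2
sqrt(49834.8) = 223.23709 cm/s
v = 0.76 * 223.23709 = 169.6602 cm/s


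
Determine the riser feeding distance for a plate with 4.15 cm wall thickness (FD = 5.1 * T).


Formula: FD = 5.1 * T  (riser feeding-distance rule)
FD = 5.1 * 4.15 cm = 21.1650 cm


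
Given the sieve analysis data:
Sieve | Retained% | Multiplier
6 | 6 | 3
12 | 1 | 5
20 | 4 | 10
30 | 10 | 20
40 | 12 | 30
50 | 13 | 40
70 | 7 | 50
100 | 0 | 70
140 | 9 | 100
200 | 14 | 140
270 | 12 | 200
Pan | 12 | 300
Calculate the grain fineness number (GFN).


Formula: GFN = sum(pct * multiplier) / sum(pct)
sum(pct * multiplier) = 10353
sum(pct) = 100
GFN = 10353 / 100 = 103.53

103.53


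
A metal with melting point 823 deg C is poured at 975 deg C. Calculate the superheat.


Formula: Superheat = T_pour - T_melt
Superheat = 975 - 823 = 152 deg C

Answer: 152 deg C


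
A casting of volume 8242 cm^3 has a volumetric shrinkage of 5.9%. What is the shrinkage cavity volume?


Formula: V_shrink = V_casting * shrinkage_pct / 100
V_shrink = 8242 cm^3 * 5.9 / 100 = 486.2780 cm^3

Final answer: 486.2780 cm^3


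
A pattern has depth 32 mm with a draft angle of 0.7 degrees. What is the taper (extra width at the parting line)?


Formula: taper = depth * tan(draft_angle)
tan(0.7 deg) = 0.0122179
taper = 32 mm * 0.0122179 = 0.3910 mm

Answer: 0.3910 mm


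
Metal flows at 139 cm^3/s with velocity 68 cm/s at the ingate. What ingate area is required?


Formula: A_ingate = Q / v  (continuity equation)
A = 139 cm^3/s / 68 cm/s = 2.0441 cm^2


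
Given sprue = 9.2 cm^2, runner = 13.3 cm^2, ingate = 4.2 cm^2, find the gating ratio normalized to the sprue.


Sprue:Runner:Ingate = 1 : 13.3/9.2 : 4.2/9.2 = 1:1.45:0.46


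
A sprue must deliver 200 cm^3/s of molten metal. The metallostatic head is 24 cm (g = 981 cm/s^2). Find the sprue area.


Formula: v = sqrt(2*g*h), A = Q/v
Velocity: v = sqrt(2 * 981 * 24) = sqrt(47088) = 216.9977 cm/s
Sprue area: A = Q / v = 200 / 216.9977 = 0.9217 cm^2

0.9217 cm^2


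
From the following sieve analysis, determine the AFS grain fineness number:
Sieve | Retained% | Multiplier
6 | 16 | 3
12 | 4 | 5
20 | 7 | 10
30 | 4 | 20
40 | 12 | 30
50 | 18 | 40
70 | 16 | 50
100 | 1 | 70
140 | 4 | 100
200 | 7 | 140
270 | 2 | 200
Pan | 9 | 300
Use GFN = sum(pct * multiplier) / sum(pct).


Formula: GFN = sum(pct * multiplier) / sum(pct)
sum(pct * multiplier) = 6648
sum(pct) = 100
GFN = 6648 / 100 = 66.48

Answer: 66.48


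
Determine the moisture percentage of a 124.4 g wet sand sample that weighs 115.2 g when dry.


Formula: MC = (W_wet - W_dry) / W_wet * 100
Water mass = 124.4 - 115.2 = 9.2 g
MC = 9.2 / 124.4 * 100 = 7.3955%

Final answer: 7.3955%


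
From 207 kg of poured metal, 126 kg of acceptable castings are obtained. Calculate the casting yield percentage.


Formula: Casting Yield = (W_good / W_total) * 100
Yield = (126 kg / 207 kg) * 100 = 60.8696%

Answer: 60.8696%


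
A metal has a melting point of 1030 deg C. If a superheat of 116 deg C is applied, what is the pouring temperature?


Formula: T_pour = T_melt + Superheat
T_pour = 1030 + 116 = 1146 deg C

Answer: 1146 deg C


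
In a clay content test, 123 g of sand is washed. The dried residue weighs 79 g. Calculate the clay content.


Formula: Clay% = (W_total - W_washed) / W_total * 100
Clay mass = 123 - 79 = 44 g
Clay% = 44 / 123 * 100 = 35.7724%

35.7724%


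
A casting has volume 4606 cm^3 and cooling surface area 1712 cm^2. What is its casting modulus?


Formula: Casting Modulus M = V / A
M = 4606 cm^3 / 1712 cm^2 = 2.6904 cm

Answer: 2.6904 cm


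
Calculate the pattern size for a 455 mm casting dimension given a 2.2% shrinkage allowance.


Formula: L_pattern = L_casting * (1 + shrinkage_rate/100)
Shrinkage factor = 1 + 2.2/100 = 1.022
L_pattern = 455 mm * 1.022 = 465.0100 mm


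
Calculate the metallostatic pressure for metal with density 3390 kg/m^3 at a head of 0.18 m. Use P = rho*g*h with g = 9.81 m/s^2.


Formula: P = rho * g * h
rho * g = 3390 * 9.81 = 33255.9 N/m^3
P = 33255.9 * 0.18 = 5986.0620 Pa

5986.0620 Pa


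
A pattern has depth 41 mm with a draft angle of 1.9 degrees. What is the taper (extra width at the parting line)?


Formula: taper = depth * tan(draft_angle)
tan(1.9 deg) = 0.0331734
taper = 41 mm * 0.0331734 = 1.3601 mm

1.3601 mm


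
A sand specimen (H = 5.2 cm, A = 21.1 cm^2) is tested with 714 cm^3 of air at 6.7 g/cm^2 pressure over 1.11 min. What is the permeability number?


Formula: Permeability Number P = (V * H) / (p * A * t)
Numerator: V * H = 714 * 5.2 = 3712.8
Denominator: p * A * t = 6.7 * 21.1 * 1.11 = 156.9207
P = 3712.8 / 156.9207 = 23.6604

Answer: 23.6604


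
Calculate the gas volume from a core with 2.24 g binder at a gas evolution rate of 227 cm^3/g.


Formula: V_gas = W_binder * gas_evolution_rate
V = 2.24 g * 227 cm^3/g = 508.4800 cm^3

508.4800 cm^3


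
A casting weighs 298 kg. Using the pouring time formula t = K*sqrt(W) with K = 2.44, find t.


Formula: t = K * sqrt(W)
sqrt(W) = sqrt(298) = 17.26268
t = 2.44 * 17.26268 = 42.1209 s

Answer: 42.1209 s


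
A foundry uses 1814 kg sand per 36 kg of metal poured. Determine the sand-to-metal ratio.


Formula: Sand-to-Metal Ratio = W_sand / W_metal
Ratio = 1814 kg / 36 kg = 50.3889

50.3889


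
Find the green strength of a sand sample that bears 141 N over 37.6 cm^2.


Formula: Compressive Strength = Force / Area
Strength = 141 N / 37.6 cm^2 = 3.7500 N/cm^2

Answer: 3.7500 N/cm^2


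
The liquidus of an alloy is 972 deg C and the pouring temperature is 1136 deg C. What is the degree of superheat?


Formula: Superheat = T_pour - T_melt
Superheat = 1136 - 972 = 164 deg C

164 deg C


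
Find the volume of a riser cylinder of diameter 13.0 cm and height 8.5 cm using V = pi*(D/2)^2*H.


Formula: V = pi * (D/2)^2 * H  (cylinder volume)
Radius = D/2 = 13.0/2 = 6.5 cm
V = pi * 6.5^2 * 8.5 = 1128.2245 cm^3

1128.2245 cm^3


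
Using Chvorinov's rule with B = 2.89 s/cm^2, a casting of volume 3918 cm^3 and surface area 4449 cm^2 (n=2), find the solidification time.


Formula: t_s = B * (V/A)^n  (Chvorinov's rule, n=2)
Modulus M = V/A = 3918/4449 = 0.880647 cm
M^2 = 0.880647^2 = 0.775539 cm^2
t_s = 2.89 * 0.775539 = 2.2413 s

Answer: 2.2413 s


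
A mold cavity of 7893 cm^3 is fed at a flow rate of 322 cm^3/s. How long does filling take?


Formula: t_fill = V_mold / Q_flow
t = 7893 cm^3 / 322 cm^3/s = 24.5124 s

Final answer: 24.5124 s


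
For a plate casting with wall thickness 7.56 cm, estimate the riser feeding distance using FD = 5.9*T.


Formula: FD = 5.9 * T  (riser feeding-distance rule)
FD = 5.9 * 7.56 cm = 44.6040 cm

44.6040 cm


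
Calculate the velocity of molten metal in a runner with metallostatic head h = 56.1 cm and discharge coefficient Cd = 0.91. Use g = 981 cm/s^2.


Formula: v = Cd * sqrt(2 * g * h)  (Torricelli with discharge coefficient)
2*g*h = 2 * 981 * 56.1 = 110068.2 cm^2/s^2
sqrt(110068.2) = 331.76528 cm/s
v = 0.91 * 331.76528 = 301.9064 cm/s

Answer: 301.9064 cm/s


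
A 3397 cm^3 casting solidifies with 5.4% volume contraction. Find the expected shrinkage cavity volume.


Formula: V_shrink = V_casting * shrinkage_pct / 100
V_shrink = 3397 cm^3 * 5.4 / 100 = 183.4380 cm^3

Answer: 183.4380 cm^3


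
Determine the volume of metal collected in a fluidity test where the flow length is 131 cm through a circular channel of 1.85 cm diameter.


Formula: V = pi * (d/2)^2 * L  (cylinder volume)
Radius = 1.85/2 = 0.925 cm
V = pi * 0.925^2 * 131 = 352.1313 cm^3


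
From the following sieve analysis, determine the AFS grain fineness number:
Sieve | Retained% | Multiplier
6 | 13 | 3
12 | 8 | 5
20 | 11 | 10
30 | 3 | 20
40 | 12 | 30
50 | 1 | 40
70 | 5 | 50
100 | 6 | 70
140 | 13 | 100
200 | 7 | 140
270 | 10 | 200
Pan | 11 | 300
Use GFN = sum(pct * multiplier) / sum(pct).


Formula: GFN = sum(pct * multiplier) / sum(pct)
sum(pct * multiplier) = 8899
sum(pct) = 100
GFN = 8899 / 100 = 88.99

Answer: 88.99


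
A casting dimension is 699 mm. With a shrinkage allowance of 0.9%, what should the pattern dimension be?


Formula: L_pattern = L_casting * (1 + shrinkage_rate/100)
Shrinkage factor = 1 + 0.9/100 = 1.009
L_pattern = 699 mm * 1.009 = 705.2910 mm

Final answer: 705.2910 mm


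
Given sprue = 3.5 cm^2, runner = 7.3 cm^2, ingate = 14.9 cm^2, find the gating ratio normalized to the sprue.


Sprue:Runner:Ingate = 1 : 7.3/3.5 : 14.9/3.5 = 1:2.09:4.26

Answer: 1:2.09:4.26


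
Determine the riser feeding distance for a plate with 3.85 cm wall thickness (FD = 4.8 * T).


Formula: FD = 4.8 * T  (riser feeding-distance rule)
FD = 4.8 * 3.85 cm = 18.4800 cm


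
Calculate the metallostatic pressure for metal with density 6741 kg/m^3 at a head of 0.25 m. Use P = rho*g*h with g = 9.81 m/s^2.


Formula: P = rho * g * h
rho * g = 6741 * 9.81 = 66129.21 N/m^3
P = 66129.21 * 0.25 = 16532.3025 Pa

Answer: 16532.3025 Pa


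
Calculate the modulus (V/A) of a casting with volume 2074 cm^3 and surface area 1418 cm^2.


Formula: Casting Modulus M = V / A
M = 2074 cm^3 / 1418 cm^2 = 1.4626 cm

Final answer: 1.4626 cm


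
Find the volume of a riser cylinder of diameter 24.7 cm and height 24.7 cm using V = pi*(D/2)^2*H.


Formula: V = pi * (D/2)^2 * H  (cylinder volume)
Radius = D/2 = 24.7/2 = 12.35 cm
V = pi * 12.35^2 * 24.7 = 11835.3401 cm^3


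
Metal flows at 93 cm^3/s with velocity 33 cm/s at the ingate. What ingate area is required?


Formula: A_ingate = Q / v  (continuity equation)
A = 93 cm^3/s / 33 cm/s = 2.8182 cm^2

2.8182 cm^2


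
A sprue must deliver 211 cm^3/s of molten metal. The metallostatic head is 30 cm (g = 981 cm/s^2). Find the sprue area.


Formula: v = sqrt(2*g*h), A = Q/v
Velocity: v = sqrt(2 * 981 * 30) = sqrt(58860) = 242.6108 cm/s
Sprue area: A = Q / v = 211 / 242.6108 = 0.8697 cm^2

0.8697 cm^2


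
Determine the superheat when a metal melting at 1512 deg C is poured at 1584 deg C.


Formula: Superheat = T_pour - T_melt
Superheat = 1584 - 1512 = 72 deg C

Final answer: 72 deg C


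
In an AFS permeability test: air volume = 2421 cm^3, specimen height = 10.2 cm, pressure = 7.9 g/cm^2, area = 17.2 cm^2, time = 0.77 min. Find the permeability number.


Formula: Permeability Number P = (V * H) / (p * A * t)
Numerator: V * H = 2421 * 10.2 = 24694.2
Denominator: p * A * t = 7.9 * 17.2 * 0.77 = 104.6276
P = 24694.2 / 104.6276 = 236.0199

Final answer: 236.0199


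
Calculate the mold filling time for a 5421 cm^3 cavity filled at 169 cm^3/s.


Formula: t_fill = V_mold / Q_flow
t = 5421 cm^3 / 169 cm^3/s = 32.0769 s

Answer: 32.0769 s


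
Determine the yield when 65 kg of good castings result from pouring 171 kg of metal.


Formula: Casting Yield = (W_good / W_total) * 100
Yield = (65 kg / 171 kg) * 100 = 38.0117%

38.0117%


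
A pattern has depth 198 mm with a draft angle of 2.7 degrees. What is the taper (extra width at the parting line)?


Formula: taper = depth * tan(draft_angle)
tan(2.7 deg) = 0.0471588
taper = 198 mm * 0.0471588 = 9.3374 mm

9.3374 mm


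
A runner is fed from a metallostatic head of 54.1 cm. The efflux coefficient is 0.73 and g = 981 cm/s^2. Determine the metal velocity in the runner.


Formula: v = Cd * sqrt(2 * g * h)  (Torricelli with discharge coefficient)
2*g*h = 2 * 981 * 54.1 = 106144.2 cm^2/s^2
sqrt(106144.2) = 325.79779 cm/s
v = 0.73 * 325.79779 = 237.8324 cm/s

237.8324 cm/s


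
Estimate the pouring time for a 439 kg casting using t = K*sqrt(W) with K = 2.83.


Formula: t = K * sqrt(W)
sqrt(W) = sqrt(439) = 20.95233
t = 2.83 * 20.95233 = 59.2951 s

59.2951 s


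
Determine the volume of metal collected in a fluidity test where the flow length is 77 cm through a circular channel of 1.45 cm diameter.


Formula: V = pi * (d/2)^2 * L  (cylinder volume)
Radius = 1.45/2 = 0.725 cm
V = pi * 0.725^2 * 77 = 127.1501 cm^3

Answer: 127.1501 cm^3


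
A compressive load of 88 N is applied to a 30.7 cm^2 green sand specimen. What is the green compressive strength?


Formula: Compressive Strength = Force / Area
Strength = 88 N / 30.7 cm^2 = 2.8664 N/cm^2

Answer: 2.8664 N/cm^2


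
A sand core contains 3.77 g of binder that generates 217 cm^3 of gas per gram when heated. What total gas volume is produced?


Formula: V_gas = W_binder * gas_evolution_rate
V = 3.77 g * 217 cm^3/g = 818.0900 cm^3


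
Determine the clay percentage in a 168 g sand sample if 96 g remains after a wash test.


Formula: Clay% = (W_total - W_washed) / W_total * 100
Clay mass = 168 - 96 = 72 g
Clay% = 72 / 168 * 100 = 42.8571%

Answer: 42.8571%


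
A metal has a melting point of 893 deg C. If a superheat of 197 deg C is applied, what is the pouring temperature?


Formula: T_pour = T_melt + Superheat
T_pour = 893 + 197 = 1090 deg C

Answer: 1090 deg C


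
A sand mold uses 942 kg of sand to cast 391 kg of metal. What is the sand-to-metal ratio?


Formula: Sand-to-Metal Ratio = W_sand / W_metal
Ratio = 942 kg / 391 kg = 2.4092

2.4092


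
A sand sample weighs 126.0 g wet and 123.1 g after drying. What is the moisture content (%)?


Formula: MC = (W_wet - W_dry) / W_wet * 100
Water mass = 126.0 - 123.1 = 2.9 g
MC = 2.9 / 126.0 * 100 = 2.3016%


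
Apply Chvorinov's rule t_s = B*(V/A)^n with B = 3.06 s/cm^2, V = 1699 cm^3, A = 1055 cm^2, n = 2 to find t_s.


Formula: t_s = B * (V/A)^n  (Chvorinov's rule, n=2)
Modulus M = V/A = 1699/1055 = 1.610427 cm
M^2 = 1.610427^2 = 2.593475 cm^2
t_s = 3.06 * 2.593475 = 7.9360 s

7.9360 s


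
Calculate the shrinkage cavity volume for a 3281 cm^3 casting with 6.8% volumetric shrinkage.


Formula: V_shrink = V_casting * shrinkage_pct / 100
V_shrink = 3281 cm^3 * 6.8 / 100 = 223.1080 cm^3

Final answer: 223.1080 cm^3


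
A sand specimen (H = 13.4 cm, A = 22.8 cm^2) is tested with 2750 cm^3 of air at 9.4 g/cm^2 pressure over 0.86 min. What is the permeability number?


Formula: Permeability Number P = (V * H) / (p * A * t)
Numerator: V * H = 2750 * 13.4 = 36850.0
Denominator: p * A * t = 9.4 * 22.8 * 0.86 = 184.3152
P = 36850.0 / 184.3152 = 199.9293

Answer: 199.9293


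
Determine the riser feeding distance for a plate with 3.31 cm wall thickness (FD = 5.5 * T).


Formula: FD = 5.5 * T  (riser feeding-distance rule)
FD = 5.5 * 3.31 cm = 18.2050 cm

18.2050 cm


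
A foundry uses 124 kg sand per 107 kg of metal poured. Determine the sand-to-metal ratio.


Formula: Sand-to-Metal Ratio = W_sand / W_metal
Ratio = 124 kg / 107 kg = 1.1589

Answer: 1.1589


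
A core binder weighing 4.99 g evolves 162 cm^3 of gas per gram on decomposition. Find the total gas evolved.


Formula: V_gas = W_binder * gas_evolution_rate
V = 4.99 g * 162 cm^3/g = 808.3800 cm^3

Answer: 808.3800 cm^3


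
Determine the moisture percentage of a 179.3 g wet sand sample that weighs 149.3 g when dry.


Formula: MC = (W_wet - W_dry) / W_wet * 100
Water mass = 179.3 - 149.3 = 30.0 g
MC = 30.0 / 179.3 * 100 = 16.7317%

16.7317%


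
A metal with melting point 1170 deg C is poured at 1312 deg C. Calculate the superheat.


Formula: Superheat = T_pour - T_melt
Superheat = 1312 - 1170 = 142 deg C


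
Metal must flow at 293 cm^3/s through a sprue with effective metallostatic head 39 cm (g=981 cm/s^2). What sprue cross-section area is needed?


Formula: v = sqrt(2*g*h), A = Q/v
Velocity: v = sqrt(2 * 981 * 39) = sqrt(76518) = 276.6189 cm/s
Sprue area: A = Q / v = 293 / 276.6189 = 1.0592 cm^2

Final answer: 1.0592 cm^2


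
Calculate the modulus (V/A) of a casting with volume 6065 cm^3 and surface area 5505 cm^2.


Formula: Casting Modulus M = V / A
M = 6065 cm^3 / 5505 cm^2 = 1.1017 cm


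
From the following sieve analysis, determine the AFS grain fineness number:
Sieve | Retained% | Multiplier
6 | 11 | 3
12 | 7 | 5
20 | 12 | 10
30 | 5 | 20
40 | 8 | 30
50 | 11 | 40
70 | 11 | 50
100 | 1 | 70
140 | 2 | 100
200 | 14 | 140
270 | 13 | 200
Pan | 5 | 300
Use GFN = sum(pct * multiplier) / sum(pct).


Formula: GFN = sum(pct * multiplier) / sum(pct)
sum(pct * multiplier) = 7848
sum(pct) = 100
GFN = 7848 / 100 = 78.48

Final answer: 78.48


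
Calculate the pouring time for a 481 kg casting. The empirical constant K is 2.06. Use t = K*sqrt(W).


Formula: t = K * sqrt(W)
sqrt(W) = sqrt(481) = 21.93171
t = 2.06 * 21.93171 = 45.1793 s

Final answer: 45.1793 s


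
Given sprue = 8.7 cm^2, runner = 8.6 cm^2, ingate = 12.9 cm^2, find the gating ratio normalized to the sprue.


Sprue:Runner:Ingate = 1 : 8.6/8.7 : 12.9/8.7 = 1:0.99:1.48

Answer: 1:0.99:1.48
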